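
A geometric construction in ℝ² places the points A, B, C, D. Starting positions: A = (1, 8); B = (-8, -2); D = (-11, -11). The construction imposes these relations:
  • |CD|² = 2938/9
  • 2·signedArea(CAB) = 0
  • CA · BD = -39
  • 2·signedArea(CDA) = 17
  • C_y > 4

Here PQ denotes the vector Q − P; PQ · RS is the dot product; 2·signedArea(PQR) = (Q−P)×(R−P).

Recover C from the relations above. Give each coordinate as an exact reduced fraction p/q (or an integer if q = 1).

1. C_x = -2  [2·signedArea(CAB) = 0 ∩ 2·signedArea(CDA) = 17]
2. C_y = 14/3  [2·signedArea(CAB) = 0 ∩ 2·signedArea(CDA) = 17]
   → C = (-2, 14/3)

C = (-2, 14/3)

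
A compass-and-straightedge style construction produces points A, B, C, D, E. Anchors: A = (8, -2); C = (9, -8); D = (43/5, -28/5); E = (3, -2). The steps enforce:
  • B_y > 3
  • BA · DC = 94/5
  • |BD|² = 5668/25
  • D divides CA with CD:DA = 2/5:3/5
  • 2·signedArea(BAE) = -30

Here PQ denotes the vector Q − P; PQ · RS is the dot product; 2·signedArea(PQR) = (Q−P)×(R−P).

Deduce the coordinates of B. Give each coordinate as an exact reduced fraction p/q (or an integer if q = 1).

B = (-3, 4)

1. B_x = -3  [2·signedArea(BAE) = -30 ∩ BA · DC = 94/5]
2. B_y = 4  [2·signedArea(BAE) = -30 ∩ BA · DC = 94/5]
   → B = (-3, 4)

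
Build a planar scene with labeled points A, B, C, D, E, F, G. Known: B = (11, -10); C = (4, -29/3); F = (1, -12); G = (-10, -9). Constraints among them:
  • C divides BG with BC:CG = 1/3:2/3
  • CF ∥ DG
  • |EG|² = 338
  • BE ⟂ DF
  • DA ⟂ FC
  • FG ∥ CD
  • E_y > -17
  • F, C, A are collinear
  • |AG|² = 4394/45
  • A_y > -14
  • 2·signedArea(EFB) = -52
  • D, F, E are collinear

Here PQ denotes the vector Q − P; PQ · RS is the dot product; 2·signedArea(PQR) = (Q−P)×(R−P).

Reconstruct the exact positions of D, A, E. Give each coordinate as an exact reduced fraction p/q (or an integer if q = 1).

1. D_x = -7  [CF ∥ DG ∩ FG ∥ CD]
2. D_y = -20/3  [CF ∥ DG ∩ FG ∥ CD]
   → D = (-7, -20/3)
3. A_x = -7/5  [F, C, A are collinear ∩ DA ⟂ FC]
4. A_y = -208/15  [F, C, A are collinear ∩ DA ⟂ FC]
   → A = (-7/5, -208/15)
5. E_x = 7  [D, F, E are collinear ∩ BE ⟂ DF]
6. E_y = -16  [D, F, E are collinear ∩ BE ⟂ DF]
   → E = (7, -16)

A = (-7/5, -208/15)
D = (-7, -20/3)
E = (7, -16)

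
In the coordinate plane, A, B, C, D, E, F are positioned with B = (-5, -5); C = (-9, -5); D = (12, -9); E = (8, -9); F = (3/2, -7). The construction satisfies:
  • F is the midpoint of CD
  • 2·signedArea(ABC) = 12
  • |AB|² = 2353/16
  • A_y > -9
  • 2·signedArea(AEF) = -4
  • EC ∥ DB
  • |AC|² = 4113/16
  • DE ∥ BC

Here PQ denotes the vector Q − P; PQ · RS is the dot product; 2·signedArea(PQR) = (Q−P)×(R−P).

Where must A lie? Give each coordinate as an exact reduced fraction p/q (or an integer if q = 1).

A = (27/4, -8)

1. A_x = 27/4  [2·signedArea(ABC) = 12 ∩ 2·signedArea(AEF) = -4]
2. A_y = -8  [2·signedArea(ABC) = 12 ∩ 2·signedArea(AEF) = -4]
   → A = (27/4, -8)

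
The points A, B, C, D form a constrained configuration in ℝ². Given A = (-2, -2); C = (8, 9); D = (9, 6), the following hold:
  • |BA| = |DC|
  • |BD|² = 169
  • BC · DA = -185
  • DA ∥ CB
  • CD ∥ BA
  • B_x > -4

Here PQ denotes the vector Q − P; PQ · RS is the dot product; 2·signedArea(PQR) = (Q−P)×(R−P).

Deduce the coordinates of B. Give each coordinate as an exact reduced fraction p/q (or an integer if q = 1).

B = (-3, 1)

1. B_x = -3  [CD ∥ BA ∩ DA ∥ CB]
2. B_y = 1  [CD ∥ BA ∩ DA ∥ CB]
   → B = (-3, 1)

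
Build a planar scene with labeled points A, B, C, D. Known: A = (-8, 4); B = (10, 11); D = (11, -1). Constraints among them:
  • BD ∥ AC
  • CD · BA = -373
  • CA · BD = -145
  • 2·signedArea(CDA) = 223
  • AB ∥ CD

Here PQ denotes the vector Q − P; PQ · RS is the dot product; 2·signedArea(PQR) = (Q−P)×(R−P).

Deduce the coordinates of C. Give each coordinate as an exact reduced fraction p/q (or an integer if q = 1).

1. C_x = -7  [AB ∥ CD ∩ BD ∥ AC]
2. C_y = -8  [AB ∥ CD ∩ BD ∥ AC]
   → C = (-7, -8)

C = (-7, -8)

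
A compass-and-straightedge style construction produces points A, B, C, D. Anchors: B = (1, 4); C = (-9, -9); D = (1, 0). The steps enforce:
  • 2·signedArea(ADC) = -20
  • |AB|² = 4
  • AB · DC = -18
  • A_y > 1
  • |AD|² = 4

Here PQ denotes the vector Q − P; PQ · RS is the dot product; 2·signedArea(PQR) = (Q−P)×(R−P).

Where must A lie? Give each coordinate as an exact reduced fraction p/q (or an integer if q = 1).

1. A_x = 1  [AB · DC = -18 ∩ 2·signedArea(ADC) = -20]
2. A_y = 2  [AB · DC = -18 ∩ 2·signedArea(ADC) = -20]
   → A = (1, 2)

A = (1, 2)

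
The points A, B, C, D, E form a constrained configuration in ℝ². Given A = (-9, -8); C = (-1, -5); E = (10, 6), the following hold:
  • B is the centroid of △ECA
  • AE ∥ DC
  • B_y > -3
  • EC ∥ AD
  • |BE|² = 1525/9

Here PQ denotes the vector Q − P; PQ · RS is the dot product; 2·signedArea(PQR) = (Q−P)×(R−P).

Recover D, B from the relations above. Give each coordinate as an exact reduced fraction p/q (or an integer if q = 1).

B = (0, -7/3)
D = (-20, -19)

1. D_x = -20  [AE ∥ DC ∩ EC ∥ AD]
2. D_y = -19  [AE ∥ DC ∩ EC ∥ AD]
   → D = (-20, -19)
3. B_x = 0  [B is the centroid of △ECA]
4. B_y = -7/3  [B is the centroid of △ECA]
   → B = (0, -7/3)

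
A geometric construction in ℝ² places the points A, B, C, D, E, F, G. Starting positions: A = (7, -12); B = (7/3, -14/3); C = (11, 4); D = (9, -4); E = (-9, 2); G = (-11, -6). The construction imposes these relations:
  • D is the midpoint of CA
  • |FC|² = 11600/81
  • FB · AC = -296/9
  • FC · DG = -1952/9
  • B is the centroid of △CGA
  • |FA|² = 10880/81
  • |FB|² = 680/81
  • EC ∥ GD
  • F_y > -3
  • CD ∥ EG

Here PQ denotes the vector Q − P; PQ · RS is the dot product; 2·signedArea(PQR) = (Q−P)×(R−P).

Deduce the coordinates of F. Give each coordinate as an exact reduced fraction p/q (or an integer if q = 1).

1. F_x = 7/9  [FB · AC = -296/9 ∩ FC · DG = -1952/9]
2. F_y = -20/9  [FB · AC = -296/9 ∩ FC · DG = -1952/9]
   → F = (7/9, -20/9)

F = (7/9, -20/9)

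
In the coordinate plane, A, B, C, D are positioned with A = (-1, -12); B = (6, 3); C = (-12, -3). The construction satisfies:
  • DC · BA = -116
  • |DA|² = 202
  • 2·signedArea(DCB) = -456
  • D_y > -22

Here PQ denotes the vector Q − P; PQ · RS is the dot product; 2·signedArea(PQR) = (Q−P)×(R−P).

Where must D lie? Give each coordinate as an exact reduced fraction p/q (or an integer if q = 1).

1. D_x = 10  [2·signedArea(DCB) = -456 ∩ DC · BA = -116]
2. D_y = -21  [2·signedArea(DCB) = -456 ∩ DC · BA = -116]
   → D = (10, -21)

D = (10, -21)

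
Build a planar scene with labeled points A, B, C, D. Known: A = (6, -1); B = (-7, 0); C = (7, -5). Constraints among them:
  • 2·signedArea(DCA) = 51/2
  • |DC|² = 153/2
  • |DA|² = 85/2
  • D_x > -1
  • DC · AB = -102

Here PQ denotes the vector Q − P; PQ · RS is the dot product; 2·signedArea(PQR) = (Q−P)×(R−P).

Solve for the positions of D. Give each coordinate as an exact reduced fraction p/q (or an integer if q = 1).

1. D_x = -1/2  [2·signedArea(DCA) = 51/2 ∩ DC · AB = -102]
2. D_y = -1/2  [2·signedArea(DCA) = 51/2 ∩ DC · AB = -102]
   → D = (-1/2, -1/2)

D = (-1/2, -1/2)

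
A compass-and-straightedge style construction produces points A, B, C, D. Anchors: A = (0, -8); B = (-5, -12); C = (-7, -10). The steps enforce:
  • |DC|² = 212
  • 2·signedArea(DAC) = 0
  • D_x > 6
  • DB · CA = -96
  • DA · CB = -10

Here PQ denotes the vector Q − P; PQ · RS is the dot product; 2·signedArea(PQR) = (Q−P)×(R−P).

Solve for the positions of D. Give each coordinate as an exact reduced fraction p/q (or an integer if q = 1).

1. D_x = 7  [2·signedArea(DAC) = 0 ∩ DA · CB = -10]
2. D_y = -6  [2·signedArea(DAC) = 0 ∩ DA · CB = -10]
   → D = (7, -6)

D = (7, -6)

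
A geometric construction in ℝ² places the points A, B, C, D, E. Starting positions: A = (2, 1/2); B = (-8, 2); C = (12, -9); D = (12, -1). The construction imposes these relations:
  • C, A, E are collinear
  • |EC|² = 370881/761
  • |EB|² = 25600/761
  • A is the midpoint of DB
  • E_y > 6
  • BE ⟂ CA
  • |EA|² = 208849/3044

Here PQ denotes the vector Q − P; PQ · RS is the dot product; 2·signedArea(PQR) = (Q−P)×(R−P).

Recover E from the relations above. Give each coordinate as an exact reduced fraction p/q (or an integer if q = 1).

E = (-3048/761, 4722/761)

1. E_x = -3048/761  [C, A, E are collinear ∩ BE ⟂ CA]
2. E_y = 4722/761  [C, A, E are collinear ∩ BE ⟂ CA]
   → E = (-3048/761, 4722/761)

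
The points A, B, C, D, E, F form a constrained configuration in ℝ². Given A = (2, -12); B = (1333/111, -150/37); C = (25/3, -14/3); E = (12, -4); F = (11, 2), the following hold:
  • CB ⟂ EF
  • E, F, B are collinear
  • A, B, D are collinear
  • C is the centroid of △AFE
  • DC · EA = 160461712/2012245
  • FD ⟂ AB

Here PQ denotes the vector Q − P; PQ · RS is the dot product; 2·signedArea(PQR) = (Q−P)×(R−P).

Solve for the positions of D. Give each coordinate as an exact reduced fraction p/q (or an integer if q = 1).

D = (28852007/2012245, -4436886/2012245)

1. D_x = 28852007/2012245  [A, B, D are collinear ∩ FD ⟂ AB]
2. D_y = -4436886/2012245  [A, B, D are collinear ∩ FD ⟂ AB]
   → D = (28852007/2012245, -4436886/2012245)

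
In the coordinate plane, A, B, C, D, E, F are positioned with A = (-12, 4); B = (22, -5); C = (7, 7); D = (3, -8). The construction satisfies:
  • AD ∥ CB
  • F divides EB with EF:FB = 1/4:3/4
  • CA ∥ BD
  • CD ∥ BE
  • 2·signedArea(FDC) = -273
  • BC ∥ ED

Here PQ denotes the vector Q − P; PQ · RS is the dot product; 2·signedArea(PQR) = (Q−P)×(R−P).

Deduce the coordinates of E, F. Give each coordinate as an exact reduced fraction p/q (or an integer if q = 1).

E = (18, -20)
F = (19, -65/4)

1. E_x = 18  [BC ∥ ED ∩ CD ∥ BE]
2. E_y = -20  [BC ∥ ED ∩ CD ∥ BE]
   → E = (18, -20)
3. F_x = 19  [F divides EB with EF:FB = 1/4:3/4]
4. F_y = -65/4  [F divides EB with EF:FB = 1/4:3/4]
   → F = (19, -65/4)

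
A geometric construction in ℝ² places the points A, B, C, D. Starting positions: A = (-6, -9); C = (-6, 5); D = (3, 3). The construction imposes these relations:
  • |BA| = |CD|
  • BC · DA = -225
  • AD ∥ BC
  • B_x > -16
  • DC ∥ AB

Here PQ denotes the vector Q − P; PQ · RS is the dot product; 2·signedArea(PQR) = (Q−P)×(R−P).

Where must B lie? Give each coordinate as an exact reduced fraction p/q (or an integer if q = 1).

1. B_x = -15  [AD ∥ BC ∩ DC ∥ AB]
2. B_y = -7  [AD ∥ BC ∩ DC ∥ AB]
   → B = (-15, -7)

B = (-15, -7)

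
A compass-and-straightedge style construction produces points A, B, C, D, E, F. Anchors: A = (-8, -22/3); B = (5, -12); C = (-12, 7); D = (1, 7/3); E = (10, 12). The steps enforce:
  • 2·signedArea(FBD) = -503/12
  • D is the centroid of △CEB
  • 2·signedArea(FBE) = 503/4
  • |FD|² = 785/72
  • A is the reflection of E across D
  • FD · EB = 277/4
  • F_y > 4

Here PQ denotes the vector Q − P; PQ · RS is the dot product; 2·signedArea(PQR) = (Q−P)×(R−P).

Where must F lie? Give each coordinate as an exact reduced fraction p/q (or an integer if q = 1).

1. F_x = 13/4  [2·signedArea(FBD) = -503/12 ∩ 2·signedArea(FBE) = 503/4]
2. F_y = 19/4  [2·signedArea(FBD) = -503/12 ∩ 2·signedArea(FBE) = 503/4]
   → F = (13/4, 19/4)

F = (13/4, 19/4)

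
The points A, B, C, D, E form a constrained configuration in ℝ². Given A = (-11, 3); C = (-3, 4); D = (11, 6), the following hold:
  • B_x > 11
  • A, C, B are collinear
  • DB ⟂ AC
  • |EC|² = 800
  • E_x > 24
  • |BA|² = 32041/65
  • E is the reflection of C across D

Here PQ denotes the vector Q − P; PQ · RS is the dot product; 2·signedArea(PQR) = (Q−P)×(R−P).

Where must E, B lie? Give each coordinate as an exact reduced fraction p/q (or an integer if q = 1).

1. E_x = 25  [E is the reflection of C across D]
2. E_y = 8  [E is the reflection of C across D]
   → E = (25, 8)
3. B_x = 717/65  [A, C, B are collinear ∩ DB ⟂ AC]
4. B_y = 374/65  [A, C, B are collinear ∩ DB ⟂ AC]
   → B = (717/65, 374/65)

B = (717/65, 374/65)
E = (25, 8)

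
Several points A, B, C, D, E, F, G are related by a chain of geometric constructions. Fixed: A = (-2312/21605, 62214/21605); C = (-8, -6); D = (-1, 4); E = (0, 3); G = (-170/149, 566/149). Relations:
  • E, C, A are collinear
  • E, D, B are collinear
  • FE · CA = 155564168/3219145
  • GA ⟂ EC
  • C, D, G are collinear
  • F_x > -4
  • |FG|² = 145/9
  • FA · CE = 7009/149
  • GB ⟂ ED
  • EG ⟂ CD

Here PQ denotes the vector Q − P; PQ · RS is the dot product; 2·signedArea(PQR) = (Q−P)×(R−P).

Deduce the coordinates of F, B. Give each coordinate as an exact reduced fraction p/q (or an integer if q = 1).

1. F_x = -454/149  [line -170528/21605·x + -191844/21605·y + -13961980/643829 = 0 ∩ |FG|² = 145/9]
2. F_y = 119/447  [line -170528/21605·x + -191844/21605·y + -13961980/643829 = 0 ∩ |FG|² = 145/9]
   → F = (-454/149, 119/447)
3. B_x = -289/298  [E, D, B are collinear ∩ GB ⟂ ED]
4. B_y = 1183/298  [E, D, B are collinear ∩ GB ⟂ ED]
   → B = (-289/298, 1183/298)

B = (-289/298, 1183/298)
F = (-454/149, 119/447)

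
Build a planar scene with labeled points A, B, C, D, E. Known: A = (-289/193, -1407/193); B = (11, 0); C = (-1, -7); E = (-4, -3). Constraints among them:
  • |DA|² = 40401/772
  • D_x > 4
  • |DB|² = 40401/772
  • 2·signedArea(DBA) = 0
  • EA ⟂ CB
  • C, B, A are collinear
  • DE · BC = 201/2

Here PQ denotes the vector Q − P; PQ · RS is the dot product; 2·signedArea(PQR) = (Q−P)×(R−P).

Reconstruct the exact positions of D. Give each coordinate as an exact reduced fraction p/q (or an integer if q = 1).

1. D_x = 917/193  [2·signedArea(DBA) = 0 ∩ DE · BC = 201/2]
2. D_y = -1407/386  [2·signedArea(DBA) = 0 ∩ DE · BC = 201/2]
   → D = (917/193, -1407/386)

D = (917/193, -1407/386)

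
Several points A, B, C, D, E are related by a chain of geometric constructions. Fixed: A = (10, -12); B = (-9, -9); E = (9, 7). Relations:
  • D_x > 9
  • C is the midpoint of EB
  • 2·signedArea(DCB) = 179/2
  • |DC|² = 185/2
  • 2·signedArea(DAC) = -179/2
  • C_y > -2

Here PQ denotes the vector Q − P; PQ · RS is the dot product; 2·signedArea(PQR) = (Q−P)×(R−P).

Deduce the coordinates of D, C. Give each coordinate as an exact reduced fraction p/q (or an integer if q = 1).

1. C_x = 0  [C is the midpoint of EB]
2. C_y = -1  [C is the midpoint of EB]
   → C = (0, -1)
3. D_x = 19/2  [2·signedArea(DCB) = 179/2 ∩ 2·signedArea(DAC) = -179/2]
4. D_y = -5/2  [2·signedArea(DCB) = 179/2 ∩ 2·signedArea(DAC) = -179/2]
   → D = (19/2, -5/2)

C = (0, -1)
D = (19/2, -5/2)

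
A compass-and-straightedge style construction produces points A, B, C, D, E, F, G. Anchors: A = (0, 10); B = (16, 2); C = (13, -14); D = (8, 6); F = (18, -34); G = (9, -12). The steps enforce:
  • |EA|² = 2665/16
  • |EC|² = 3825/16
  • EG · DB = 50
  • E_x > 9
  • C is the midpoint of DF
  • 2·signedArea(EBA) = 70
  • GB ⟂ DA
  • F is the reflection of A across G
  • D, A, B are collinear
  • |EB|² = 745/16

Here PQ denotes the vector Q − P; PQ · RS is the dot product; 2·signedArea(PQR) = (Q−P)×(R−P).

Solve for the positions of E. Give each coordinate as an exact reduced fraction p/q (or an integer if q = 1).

E = (37/4, 1)

1. E_x = 37/4  [2·signedArea(EBA) = 70 ∩ EG · DB = 50]
2. E_y = 1  [2·signedArea(EBA) = 70 ∩ EG · DB = 50]
   → E = (37/4, 1)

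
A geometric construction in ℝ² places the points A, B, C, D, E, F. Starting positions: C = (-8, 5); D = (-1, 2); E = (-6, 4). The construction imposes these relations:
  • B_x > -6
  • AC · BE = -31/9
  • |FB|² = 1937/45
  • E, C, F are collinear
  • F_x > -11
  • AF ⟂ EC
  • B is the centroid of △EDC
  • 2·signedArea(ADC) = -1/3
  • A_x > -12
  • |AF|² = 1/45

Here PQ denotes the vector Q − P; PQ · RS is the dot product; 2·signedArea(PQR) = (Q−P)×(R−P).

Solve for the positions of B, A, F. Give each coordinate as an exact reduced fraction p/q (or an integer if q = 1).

A = (-11, 19/3)
B = (-5, 11/3)
F = (-164/15, 97/15)

1. B_x = -5  [B is the centroid of △EDC]
2. B_y = 11/3  [B is the centroid of △EDC]
   → B = (-5, 11/3)
3. A_x = -11  [2·signedArea(ADC) = -1/3 ∩ AC · BE = -31/9]
4. A_y = 19/3  [2·signedArea(ADC) = -1/3 ∩ AC · BE = -31/9]
   → A = (-11, 19/3)
5. F_x = -164/15  [E, C, F are collinear ∩ AF ⟂ EC]
6. F_y = 97/15  [E, C, F are collinear ∩ AF ⟂ EC]
   → F = (-164/15, 97/15)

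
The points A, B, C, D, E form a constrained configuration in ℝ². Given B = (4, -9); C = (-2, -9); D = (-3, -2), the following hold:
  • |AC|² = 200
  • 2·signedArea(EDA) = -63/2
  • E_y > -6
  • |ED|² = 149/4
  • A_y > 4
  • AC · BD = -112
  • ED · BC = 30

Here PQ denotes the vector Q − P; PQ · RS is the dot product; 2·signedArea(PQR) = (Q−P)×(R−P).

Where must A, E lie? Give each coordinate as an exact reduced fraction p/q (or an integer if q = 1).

1. A_x = -4  [line 7·x + -7·y + 63 = 0 ∩ |AC|² = 200]
2. A_y = 5  [line 7·x + -7·y + 63 = 0 ∩ |AC|² = 200]
   → A = (-4, 5)
3. E_x = 2  [ED · BC = 30 ∩ 2·signedArea(EDA) = -63/2]
4. E_y = -11/2  [ED · BC = 30 ∩ 2·signedArea(EDA) = -63/2]
   → E = (2, -11/2)

A = (-4, 5)
E = (2, -11/2)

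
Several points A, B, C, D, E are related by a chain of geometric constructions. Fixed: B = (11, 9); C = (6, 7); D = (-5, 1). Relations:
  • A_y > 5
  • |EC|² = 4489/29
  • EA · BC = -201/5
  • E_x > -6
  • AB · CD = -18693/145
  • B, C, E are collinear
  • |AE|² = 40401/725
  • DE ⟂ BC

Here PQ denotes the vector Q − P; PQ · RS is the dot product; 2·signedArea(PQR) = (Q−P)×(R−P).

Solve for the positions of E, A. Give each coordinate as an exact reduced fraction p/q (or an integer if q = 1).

1. E_x = -161/29  [B, C, E are collinear ∩ DE ⟂ BC]
2. E_y = 69/29  [B, C, E are collinear ∩ DE ⟂ BC]
   → E = (-161/29, 69/29)
3. A_x = 40/29  [AB · CD = -18693/145 ∩ EA · BC = -201/5]
4. A_y = 747/145  [AB · CD = -18693/145 ∩ EA · BC = -201/5]
   → A = (40/29, 747/145)

A = (40/29, 747/145)
E = (-161/29, 69/29)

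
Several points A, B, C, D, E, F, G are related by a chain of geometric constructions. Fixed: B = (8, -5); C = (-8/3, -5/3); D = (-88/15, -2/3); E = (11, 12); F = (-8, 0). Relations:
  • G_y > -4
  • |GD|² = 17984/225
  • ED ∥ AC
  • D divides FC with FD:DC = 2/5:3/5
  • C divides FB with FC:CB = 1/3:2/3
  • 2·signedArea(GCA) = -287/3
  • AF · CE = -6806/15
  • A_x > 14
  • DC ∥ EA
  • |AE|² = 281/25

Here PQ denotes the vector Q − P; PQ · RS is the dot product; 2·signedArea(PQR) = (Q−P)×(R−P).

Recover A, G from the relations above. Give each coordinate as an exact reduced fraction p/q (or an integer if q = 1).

1. A_x = 71/5  [ED ∥ AC ∩ DC ∥ EA]
2. A_y = 11  [ED ∥ AC ∩ DC ∥ EA]
   → A = (71/5, 11)
3. G_x = 8/3  [line -38/3·x + 253/15·y + 90 = 0 ∩ |GD|² = 17984/225]
4. G_y = -10/3  [line -38/3·x + 253/15·y + 90 = 0 ∩ |GD|² = 17984/225]
   → G = (8/3, -10/3)

A = (71/5, 11)
G = (8/3, -10/3)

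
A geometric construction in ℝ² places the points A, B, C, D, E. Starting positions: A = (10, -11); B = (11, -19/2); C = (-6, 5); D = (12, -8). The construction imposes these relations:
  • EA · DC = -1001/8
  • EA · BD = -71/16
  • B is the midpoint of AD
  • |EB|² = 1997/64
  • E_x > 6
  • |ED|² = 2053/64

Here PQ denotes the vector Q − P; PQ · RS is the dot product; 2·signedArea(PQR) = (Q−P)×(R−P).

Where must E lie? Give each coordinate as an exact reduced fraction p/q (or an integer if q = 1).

1. E_x = 27/4  [EA · DC = -1001/8 ∩ EA · BD = -71/16]
2. E_y = -47/8  [EA · DC = -1001/8 ∩ EA · BD = -71/16]
   → E = (27/4, -47/8)

E = (27/4, -47/8)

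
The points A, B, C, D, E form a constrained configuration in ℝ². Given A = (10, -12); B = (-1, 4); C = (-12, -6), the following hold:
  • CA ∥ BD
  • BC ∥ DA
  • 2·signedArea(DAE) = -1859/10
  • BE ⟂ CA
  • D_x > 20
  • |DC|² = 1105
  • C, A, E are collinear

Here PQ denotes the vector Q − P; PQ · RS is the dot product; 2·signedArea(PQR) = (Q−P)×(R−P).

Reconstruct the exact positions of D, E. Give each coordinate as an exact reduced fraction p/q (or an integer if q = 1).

1. D_x = 21  [BC ∥ DA ∩ CA ∥ BD]
2. D_y = -2  [BC ∥ DA ∩ CA ∥ BD]
   → D = (21, -2)
3. E_x = -43/10  [C, A, E are collinear ∩ BE ⟂ CA]
4. E_y = -81/10  [C, A, E are collinear ∩ BE ⟂ CA]
   → E = (-43/10, -81/10)

D = (21, -2)
E = (-43/10, -81/10)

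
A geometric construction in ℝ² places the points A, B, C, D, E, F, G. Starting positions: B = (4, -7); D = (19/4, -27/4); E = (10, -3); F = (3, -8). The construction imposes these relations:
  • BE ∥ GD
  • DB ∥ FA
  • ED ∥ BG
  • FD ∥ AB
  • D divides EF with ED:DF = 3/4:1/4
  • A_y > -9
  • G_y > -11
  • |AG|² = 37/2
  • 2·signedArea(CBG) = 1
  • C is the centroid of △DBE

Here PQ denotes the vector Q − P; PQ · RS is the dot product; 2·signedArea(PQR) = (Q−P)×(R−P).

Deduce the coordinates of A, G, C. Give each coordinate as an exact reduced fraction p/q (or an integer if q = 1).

1. A_x = 9/4  [FD ∥ AB ∩ DB ∥ FA]
2. A_y = -33/4  [FD ∥ AB ∩ DB ∥ FA]
   → A = (9/4, -33/4)
3. G_x = -5/4  [BE ∥ GD ∩ ED ∥ BG]
4. G_y = -43/4  [BE ∥ GD ∩ ED ∥ BG]
   → G = (-5/4, -43/4)
5. C_x = 25/4  [C is the centroid of △DBE]
6. C_y = -67/12  [C is the centroid of △DBE]
   → C = (25/4, -67/12)

A = (9/4, -33/4)
C = (25/4, -67/12)
G = (-5/4, -43/4)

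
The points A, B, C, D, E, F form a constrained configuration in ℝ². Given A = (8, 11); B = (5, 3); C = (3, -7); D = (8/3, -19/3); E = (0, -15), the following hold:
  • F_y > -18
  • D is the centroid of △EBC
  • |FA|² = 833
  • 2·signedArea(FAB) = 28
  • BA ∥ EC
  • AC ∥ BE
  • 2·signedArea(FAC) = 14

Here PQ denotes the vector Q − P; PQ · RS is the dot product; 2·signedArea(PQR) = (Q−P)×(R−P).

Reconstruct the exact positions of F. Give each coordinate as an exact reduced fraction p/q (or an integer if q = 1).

1. F_x = 1  [2·signedArea(FAC) = 14 ∩ 2·signedArea(FAB) = 28]
2. F_y = -17  [2·signedArea(FAC) = 14 ∩ 2·signedArea(FAB) = 28]
   → F = (1, -17)

F = (1, -17)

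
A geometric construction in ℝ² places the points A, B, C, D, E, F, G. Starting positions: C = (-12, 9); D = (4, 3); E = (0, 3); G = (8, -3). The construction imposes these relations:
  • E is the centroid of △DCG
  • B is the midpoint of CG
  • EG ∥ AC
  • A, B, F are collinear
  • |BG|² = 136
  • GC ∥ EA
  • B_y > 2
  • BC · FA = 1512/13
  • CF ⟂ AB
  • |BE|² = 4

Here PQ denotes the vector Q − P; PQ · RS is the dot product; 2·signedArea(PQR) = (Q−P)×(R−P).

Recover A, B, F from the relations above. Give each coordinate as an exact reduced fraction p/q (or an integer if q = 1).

A = (-20, 15)
B = (-2, 3)
F = (-152/13, 123/13)

1. A_x = -20  [EG ∥ AC ∩ GC ∥ EA]
2. A_y = 15  [EG ∥ AC ∩ GC ∥ EA]
   → A = (-20, 15)
3. B_x = -2  [B is the midpoint of CG]
4. B_y = 3  [B is the midpoint of CG]
   → B = (-2, 3)
5. F_x = -152/13  [A, B, F are collinear ∩ CF ⟂ AB]
6. F_y = 123/13  [A, B, F are collinear ∩ CF ⟂ AB]
   → F = (-152/13, 123/13)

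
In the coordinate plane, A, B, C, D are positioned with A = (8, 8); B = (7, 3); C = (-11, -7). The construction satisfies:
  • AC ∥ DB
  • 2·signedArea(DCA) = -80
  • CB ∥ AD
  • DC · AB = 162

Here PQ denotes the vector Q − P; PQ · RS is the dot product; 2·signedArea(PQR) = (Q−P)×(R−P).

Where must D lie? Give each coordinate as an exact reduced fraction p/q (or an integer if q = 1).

D = (26, 18)

1. D_x = 26  [AC ∥ DB ∩ CB ∥ AD]
2. D_y = 18  [AC ∥ DB ∩ CB ∥ AD]
   → D = (26, 18)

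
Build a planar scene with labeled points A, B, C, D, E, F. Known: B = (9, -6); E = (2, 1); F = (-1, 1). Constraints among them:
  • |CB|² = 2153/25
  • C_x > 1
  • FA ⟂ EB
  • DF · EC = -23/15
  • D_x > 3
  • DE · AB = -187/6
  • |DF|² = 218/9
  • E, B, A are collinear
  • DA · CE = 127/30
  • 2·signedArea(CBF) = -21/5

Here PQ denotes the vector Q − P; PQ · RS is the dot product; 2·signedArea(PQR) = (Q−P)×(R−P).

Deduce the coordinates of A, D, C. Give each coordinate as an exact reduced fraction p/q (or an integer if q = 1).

A = (1/2, 5/2)
C = (8/5, -2/5)
D = (10/3, -4/3)

1. A_x = 1/2  [E, B, A are collinear ∩ FA ⟂ EB]
2. A_y = 5/2  [E, B, A are collinear ∩ FA ⟂ EB]
   → A = (1/2, 5/2)
3. D_x = 10/3  [line -17/2·x + 17/2·y + 119/3 = 0 ∩ |DF|² = 218/9]
4. D_y = -4/3  [line -17/2·x + 17/2·y + 119/3 = 0 ∩ |DF|² = 218/9]
   → D = (10/3, -4/3)
5. C_x = 8/5  [2·signedArea(CBF) = -21/5 ∩ DF · EC = -23/15]
6. C_y = -2/5  [2·signedArea(CBF) = -21/5 ∩ DF · EC = -23/15]
   → C = (8/5, -2/5)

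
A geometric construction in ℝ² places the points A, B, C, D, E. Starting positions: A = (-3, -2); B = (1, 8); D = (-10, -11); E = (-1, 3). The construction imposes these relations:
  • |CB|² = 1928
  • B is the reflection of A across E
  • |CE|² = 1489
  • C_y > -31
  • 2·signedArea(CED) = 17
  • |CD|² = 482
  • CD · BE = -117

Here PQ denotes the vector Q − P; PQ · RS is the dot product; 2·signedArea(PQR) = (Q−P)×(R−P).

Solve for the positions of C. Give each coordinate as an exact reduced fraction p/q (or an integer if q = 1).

C = (-21, -30)

1. C_x = -21  [CD · BE = -117 ∩ 2·signedArea(CED) = 17]
2. C_y = -30  [CD · BE = -117 ∩ 2·signedArea(CED) = 17]
   → C = (-21, -30)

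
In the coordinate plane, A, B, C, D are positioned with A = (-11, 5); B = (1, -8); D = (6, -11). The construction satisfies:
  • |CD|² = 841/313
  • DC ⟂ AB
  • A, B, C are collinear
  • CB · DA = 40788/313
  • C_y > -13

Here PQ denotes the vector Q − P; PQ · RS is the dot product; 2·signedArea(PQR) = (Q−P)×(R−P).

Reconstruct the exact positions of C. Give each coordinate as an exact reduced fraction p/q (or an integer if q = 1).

1. C_x = 1501/313  [A, B, C are collinear ∩ DC ⟂ AB]
2. C_y = -3791/313  [A, B, C are collinear ∩ DC ⟂ AB]
   → C = (1501/313, -3791/313)

C = (1501/313, -3791/313)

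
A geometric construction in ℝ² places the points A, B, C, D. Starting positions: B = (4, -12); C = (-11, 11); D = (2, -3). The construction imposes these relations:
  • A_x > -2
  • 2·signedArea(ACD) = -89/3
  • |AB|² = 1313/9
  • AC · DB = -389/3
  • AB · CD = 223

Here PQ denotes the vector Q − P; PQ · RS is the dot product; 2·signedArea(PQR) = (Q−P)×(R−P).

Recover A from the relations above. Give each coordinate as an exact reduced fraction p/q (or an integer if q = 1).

1. A_x = -5/3  [AC · DB = -389/3 ∩ AB · CD = 223]
2. A_y = -4/3  [AC · DB = -389/3 ∩ AB · CD = 223]
   → A = (-5/3, -4/3)

A = (-5/3, -4/3)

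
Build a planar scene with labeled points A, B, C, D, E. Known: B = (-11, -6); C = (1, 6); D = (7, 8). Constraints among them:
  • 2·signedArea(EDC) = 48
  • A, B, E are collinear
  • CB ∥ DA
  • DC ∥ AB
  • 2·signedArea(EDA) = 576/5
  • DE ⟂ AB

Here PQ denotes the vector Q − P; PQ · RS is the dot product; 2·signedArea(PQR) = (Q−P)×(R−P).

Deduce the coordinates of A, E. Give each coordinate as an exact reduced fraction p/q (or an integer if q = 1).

A = (-5, -4)
E = (47/5, 4/5)

1. A_x = -5  [DC ∥ AB ∩ CB ∥ DA]
2. A_y = -4  [DC ∥ AB ∩ CB ∥ DA]
   → A = (-5, -4)
3. E_x = 47/5  [A, B, E are collinear ∩ DE ⟂ AB]
4. E_y = 4/5  [A, B, E are collinear ∩ DE ⟂ AB]
   → E = (47/5, 4/5)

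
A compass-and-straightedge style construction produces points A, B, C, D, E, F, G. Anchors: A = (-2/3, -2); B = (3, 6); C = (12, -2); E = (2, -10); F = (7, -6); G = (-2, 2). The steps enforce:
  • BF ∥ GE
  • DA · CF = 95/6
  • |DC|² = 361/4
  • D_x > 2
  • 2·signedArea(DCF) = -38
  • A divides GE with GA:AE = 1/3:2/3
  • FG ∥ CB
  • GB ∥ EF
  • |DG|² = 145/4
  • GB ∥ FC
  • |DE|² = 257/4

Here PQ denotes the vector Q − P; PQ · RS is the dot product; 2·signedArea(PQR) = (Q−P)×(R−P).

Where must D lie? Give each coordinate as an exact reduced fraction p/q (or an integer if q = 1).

1. D_x = 5/2  [DA · CF = 95/6 ∩ 2·signedArea(DCF) = -38]
2. D_y = -2  [DA · CF = 95/6 ∩ 2·signedArea(DCF) = -38]
   → D = (5/2, -2)

D = (5/2, -2)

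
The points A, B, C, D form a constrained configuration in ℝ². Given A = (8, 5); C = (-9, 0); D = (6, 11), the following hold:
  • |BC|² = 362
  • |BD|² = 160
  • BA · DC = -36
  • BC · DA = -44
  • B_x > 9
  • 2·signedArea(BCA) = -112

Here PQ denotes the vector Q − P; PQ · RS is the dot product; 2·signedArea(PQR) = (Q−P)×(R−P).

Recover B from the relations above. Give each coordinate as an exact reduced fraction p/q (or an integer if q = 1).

B = (10, -1)

1. B_x = 10  [2·signedArea(BCA) = -112 ∩ BC · DA = -44]
2. B_y = -1  [2·signedArea(BCA) = -112 ∩ BC · DA = -44]
   → B = (10, -1)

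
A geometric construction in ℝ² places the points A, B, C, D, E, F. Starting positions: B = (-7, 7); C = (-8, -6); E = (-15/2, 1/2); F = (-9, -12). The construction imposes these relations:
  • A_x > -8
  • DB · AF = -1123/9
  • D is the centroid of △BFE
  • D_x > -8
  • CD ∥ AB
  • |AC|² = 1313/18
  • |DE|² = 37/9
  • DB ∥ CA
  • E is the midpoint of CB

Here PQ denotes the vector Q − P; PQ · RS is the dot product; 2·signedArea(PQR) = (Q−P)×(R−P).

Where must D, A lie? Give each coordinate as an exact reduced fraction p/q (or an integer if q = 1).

1. D_x = -47/6  [D is the centroid of △BFE]
2. D_y = -3/2  [D is the centroid of △BFE]
   → D = (-47/6, -3/2)
3. A_x = -43/6  [CD ∥ AB ∩ DB ∥ CA]
4. A_y = 5/2  [CD ∥ AB ∩ DB ∥ CA]
   → A = (-43/6, 5/2)

A = (-43/6, 5/2)
D = (-47/6, -3/2)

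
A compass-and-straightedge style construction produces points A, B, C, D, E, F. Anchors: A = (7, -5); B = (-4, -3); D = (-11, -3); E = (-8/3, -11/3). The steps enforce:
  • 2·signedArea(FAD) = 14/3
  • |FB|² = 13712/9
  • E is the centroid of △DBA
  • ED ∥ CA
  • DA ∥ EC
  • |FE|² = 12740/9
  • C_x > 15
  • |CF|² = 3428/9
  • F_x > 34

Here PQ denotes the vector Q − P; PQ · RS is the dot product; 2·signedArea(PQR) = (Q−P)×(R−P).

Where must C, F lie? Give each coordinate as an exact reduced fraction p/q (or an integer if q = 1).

1. C_x = 46/3  [ED ∥ CA ∩ DA ∥ EC]
2. C_y = -17/3  [ED ∥ CA ∩ DA ∥ EC]
   → C = (46/3, -17/3)
3. F_x = 104/3  [line -2·x + -18·y + -242/3 = 0 ∩ |FB|² = 13712/9]
4. F_y = -25/3  [line -2·x + -18·y + -242/3 = 0 ∩ |FB|² = 13712/9]
   → F = (104/3, -25/3)

C = (46/3, -17/3)
F = (104/3, -25/3)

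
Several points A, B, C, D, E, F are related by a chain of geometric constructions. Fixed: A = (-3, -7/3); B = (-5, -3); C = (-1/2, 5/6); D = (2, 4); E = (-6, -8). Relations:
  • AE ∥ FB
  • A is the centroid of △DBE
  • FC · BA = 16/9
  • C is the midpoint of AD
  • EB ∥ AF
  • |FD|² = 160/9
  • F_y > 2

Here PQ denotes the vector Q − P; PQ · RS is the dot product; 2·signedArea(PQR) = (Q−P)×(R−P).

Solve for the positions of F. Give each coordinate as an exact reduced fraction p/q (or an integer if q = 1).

1. F_x = -2  [AE ∥ FB ∩ EB ∥ AF]
2. F_y = 8/3  [AE ∥ FB ∩ EB ∥ AF]
   → F = (-2, 8/3)

F = (-2, 8/3)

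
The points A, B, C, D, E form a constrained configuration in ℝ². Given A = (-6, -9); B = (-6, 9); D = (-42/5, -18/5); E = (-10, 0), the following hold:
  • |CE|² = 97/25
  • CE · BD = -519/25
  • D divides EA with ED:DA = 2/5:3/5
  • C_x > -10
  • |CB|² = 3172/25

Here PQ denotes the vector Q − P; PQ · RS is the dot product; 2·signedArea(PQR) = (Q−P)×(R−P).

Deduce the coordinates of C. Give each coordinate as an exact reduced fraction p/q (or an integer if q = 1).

1. C_x = -46/5  [line 12/5·x + 63/5·y + 1119/25 = 0 ∩ |CE|² = 97/25]
2. C_y = -9/5  [line 12/5·x + 63/5·y + 1119/25 = 0 ∩ |CE|² = 97/25]
   → C = (-46/5, -9/5)

C = (-46/5, -9/5)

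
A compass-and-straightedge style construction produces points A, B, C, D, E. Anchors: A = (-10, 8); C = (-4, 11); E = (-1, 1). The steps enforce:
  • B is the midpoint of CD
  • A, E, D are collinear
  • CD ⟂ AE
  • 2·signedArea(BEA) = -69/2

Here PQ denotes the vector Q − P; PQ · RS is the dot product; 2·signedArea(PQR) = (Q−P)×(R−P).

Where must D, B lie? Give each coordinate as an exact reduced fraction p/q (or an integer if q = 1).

1. D_x = -1003/130  [A, E, D are collinear ∩ CD ⟂ AE]
2. D_y = 809/130  [A, E, D are collinear ∩ CD ⟂ AE]
   → D = (-1003/130, 809/130)
3. B_x = -1523/260  [B is the midpoint of CD]
4. B_y = 2239/260  [B is the midpoint of CD]
   → B = (-1523/260, 2239/260)

B = (-1523/260, 2239/260)
D = (-1003/130, 809/130)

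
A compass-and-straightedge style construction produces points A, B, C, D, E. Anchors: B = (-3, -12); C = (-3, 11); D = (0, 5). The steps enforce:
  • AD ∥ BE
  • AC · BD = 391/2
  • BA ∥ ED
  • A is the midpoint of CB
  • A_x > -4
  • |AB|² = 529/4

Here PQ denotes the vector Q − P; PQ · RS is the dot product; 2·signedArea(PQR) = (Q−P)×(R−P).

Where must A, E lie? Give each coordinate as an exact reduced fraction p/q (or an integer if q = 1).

1. A_x = -3  [A is the midpoint of CB]
2. A_y = -1/2  [A is the midpoint of CB]
   → A = (-3, -1/2)
3. E_x = 0  [BA ∥ ED ∩ AD ∥ BE]
4. E_y = -13/2  [BA ∥ ED ∩ AD ∥ BE]
   → E = (0, -13/2)

A = (-3, -1/2)
E = (0, -13/2)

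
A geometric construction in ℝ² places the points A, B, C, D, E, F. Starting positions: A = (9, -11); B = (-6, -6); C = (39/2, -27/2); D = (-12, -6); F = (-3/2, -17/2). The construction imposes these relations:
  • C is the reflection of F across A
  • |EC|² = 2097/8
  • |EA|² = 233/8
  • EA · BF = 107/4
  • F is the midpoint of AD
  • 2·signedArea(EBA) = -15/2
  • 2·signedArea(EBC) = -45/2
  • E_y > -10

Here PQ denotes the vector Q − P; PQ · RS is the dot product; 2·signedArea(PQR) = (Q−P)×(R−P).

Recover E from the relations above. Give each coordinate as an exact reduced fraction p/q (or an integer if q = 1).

E = (15/4, -39/4)

1. E_x = 15/4  [2·signedArea(EBA) = -15/2 ∩ 2·signedArea(EBC) = -45/2]
2. E_y = -39/4  [2·signedArea(EBA) = -15/2 ∩ 2·signedArea(EBC) = -45/2]
   → E = (15/4, -39/4)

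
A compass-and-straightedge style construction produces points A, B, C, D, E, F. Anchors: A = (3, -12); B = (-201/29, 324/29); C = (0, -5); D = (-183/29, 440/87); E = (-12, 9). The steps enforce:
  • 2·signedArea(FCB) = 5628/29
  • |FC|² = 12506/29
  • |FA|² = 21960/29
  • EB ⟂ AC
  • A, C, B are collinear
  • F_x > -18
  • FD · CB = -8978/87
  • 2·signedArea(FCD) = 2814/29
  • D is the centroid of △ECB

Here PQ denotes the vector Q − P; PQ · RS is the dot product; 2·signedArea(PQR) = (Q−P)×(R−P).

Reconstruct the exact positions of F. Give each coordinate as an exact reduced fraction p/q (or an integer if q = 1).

1. F_x = -495/29  [2·signedArea(FCB) = 5628/29 ∩ FD · CB = -8978/87]
2. F_y = 198/29  [2·signedArea(FCB) = 5628/29 ∩ FD · CB = -8978/87]
   → F = (-495/29, 198/29)

F = (-495/29, 198/29)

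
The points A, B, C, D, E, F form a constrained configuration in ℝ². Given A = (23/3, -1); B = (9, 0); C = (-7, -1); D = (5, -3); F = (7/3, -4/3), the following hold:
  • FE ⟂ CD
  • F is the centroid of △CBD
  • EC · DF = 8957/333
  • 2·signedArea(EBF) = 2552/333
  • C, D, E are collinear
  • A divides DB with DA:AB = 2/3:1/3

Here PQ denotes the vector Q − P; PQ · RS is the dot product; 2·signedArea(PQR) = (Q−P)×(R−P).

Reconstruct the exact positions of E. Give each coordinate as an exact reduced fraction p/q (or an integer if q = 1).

E = (79/37, -280/111)

1. E_x = 79/37  [C, D, E are collinear ∩ FE ⟂ CD]
2. E_y = -280/111  [C, D, E are collinear ∩ FE ⟂ CD]
   → E = (79/37, -280/111)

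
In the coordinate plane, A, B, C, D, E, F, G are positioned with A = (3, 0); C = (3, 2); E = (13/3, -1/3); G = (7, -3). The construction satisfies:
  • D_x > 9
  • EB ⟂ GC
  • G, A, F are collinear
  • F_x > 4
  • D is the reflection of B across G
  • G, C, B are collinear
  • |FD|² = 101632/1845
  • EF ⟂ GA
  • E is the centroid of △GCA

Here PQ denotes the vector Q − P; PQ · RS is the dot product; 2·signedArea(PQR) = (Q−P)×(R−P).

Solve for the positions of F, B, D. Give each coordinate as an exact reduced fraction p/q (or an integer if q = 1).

1. F_x = 301/75  [G, A, F are collinear ∩ EF ⟂ GA]
2. F_y = -19/25  [G, A, F are collinear ∩ EF ⟂ GA]
   → F = (301/75, -19/25)
3. B_x = 191/41  [G, C, B are collinear ∩ EB ⟂ GC]
4. B_y = -3/41  [G, C, B are collinear ∩ EB ⟂ GC]
   → B = (191/41, -3/41)
5. D_x = 383/41  [D is the reflection of B across G]
6. D_y = -243/41  [D is the reflection of B across G]
   → D = (383/41, -243/41)

B = (191/41, -3/41)
D = (383/41, -243/41)
F = (301/75, -19/25)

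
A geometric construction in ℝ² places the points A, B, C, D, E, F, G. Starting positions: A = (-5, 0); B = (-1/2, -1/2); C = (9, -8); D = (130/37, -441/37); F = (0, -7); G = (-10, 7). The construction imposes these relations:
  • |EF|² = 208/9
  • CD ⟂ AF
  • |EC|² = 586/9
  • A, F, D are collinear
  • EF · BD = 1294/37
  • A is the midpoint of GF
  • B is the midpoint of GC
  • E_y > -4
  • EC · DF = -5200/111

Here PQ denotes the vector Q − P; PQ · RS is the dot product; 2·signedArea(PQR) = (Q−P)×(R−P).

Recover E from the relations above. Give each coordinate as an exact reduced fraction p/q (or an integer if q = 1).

E = (8/3, -3)

1. E_x = 8/3  [EC · DF = -5200/111 ∩ EF · BD = 1294/37]
2. E_y = -3  [EC · DF = -5200/111 ∩ EF · BD = 1294/37]
   → E = (8/3, -3)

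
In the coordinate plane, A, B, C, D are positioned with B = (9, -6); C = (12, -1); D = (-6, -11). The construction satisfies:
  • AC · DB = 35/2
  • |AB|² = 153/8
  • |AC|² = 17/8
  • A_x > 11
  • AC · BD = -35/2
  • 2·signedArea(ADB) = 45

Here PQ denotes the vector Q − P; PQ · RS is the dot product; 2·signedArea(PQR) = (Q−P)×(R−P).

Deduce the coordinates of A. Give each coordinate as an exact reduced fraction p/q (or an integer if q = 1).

A = (45/4, -9/4)

1. A_x = 45/4  [AC · DB = 35/2 ∩ 2·signedArea(ADB) = 45]
2. A_y = -9/4  [AC · DB = 35/2 ∩ 2·signedArea(ADB) = 45]
   → A = (45/4, -9/4)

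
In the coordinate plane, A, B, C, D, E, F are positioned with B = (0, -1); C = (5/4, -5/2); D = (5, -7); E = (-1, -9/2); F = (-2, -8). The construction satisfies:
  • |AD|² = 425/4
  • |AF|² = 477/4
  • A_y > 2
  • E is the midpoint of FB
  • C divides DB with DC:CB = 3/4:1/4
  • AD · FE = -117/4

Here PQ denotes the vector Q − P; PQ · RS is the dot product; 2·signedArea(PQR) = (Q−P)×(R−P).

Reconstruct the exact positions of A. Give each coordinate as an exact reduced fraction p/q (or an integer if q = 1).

1. A_x = 1  [line -1·x + -7/2·y + 39/4 = 0 ∩ |AD|² = 425/4]
2. A_y = 5/2  [line -1·x + -7/2·y + 39/4 = 0 ∩ |AD|² = 425/4]
   → A = (1, 5/2)

A = (1, 5/2)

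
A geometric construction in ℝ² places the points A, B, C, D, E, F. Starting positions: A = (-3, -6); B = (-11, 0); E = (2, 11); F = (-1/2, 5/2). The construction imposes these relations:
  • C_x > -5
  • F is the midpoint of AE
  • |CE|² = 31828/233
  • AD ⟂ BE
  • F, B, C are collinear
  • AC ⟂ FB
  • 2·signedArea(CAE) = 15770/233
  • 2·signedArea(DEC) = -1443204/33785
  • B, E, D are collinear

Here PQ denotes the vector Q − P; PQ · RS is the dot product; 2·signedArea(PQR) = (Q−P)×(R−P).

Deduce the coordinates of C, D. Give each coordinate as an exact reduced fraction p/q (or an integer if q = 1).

1. C_x = -1114/233  [F, B, C are collinear ∩ AC ⟂ FB]
2. C_y = 345/233  [F, B, C are collinear ∩ AC ⟂ FB]
   → C = (-1114/233, 345/233)
3. D_x = -1348/145  [B, E, D are collinear ∩ AD ⟂ BE]
4. D_y = 209/145  [B, E, D are collinear ∩ AD ⟂ BE]
   → D = (-1348/145, 209/145)

C = (-1114/233, 345/233)
D = (-1348/145, 209/145)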